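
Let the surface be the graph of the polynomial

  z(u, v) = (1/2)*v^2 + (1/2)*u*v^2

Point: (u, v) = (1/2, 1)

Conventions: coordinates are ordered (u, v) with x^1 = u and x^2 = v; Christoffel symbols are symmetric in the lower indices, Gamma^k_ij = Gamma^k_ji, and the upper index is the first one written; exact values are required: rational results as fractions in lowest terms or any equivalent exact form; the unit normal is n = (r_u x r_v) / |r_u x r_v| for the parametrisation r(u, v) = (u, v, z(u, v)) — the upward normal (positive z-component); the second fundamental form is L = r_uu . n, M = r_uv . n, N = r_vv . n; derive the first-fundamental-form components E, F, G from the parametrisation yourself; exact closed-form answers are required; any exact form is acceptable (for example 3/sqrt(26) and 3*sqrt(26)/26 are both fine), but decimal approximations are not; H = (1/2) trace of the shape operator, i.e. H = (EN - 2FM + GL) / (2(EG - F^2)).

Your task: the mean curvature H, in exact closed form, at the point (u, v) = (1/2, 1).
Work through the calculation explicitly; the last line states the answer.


z_u = 1/2, z_v = 3/2, z_uu = 0, z_uv = 1, z_vv = 3/2
E = 5/4, F = 3/4, G = 13/4; answer radicand W^2 = 7/2
unnormalised second-form numerators: l = 0, m = 1, n = 3/2; L = l/sqrt(7/2), and similarly M = m/sqrt(W^2), N = n/sqrt(W^2)
H = (E*n - 2*F*m + G*l) / (2*(EG - F^2)*sqrt(W^2)); E*n - 2*F*m + G*l = 3/8, EG - F^2 = 7/2, so H = (3/56)/sqrt(7/2)

Answer: H = 3*sqrt(14)/392


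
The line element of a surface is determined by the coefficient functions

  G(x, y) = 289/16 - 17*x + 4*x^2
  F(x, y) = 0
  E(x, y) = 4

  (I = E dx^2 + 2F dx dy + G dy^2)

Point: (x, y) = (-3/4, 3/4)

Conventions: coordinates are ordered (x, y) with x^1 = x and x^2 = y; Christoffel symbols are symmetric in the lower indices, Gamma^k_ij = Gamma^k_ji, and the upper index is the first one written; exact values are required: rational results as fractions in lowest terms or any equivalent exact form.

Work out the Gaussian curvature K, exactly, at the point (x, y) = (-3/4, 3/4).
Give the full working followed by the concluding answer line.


E = 4, F = 0, G = 529/16, EG - F^2 = 529/4 at the point
E_x = 0, E_y = 0, F_x = 0, F_y = 0, G_x = -23, G_y = 0
E_yy = 0, F_xy = 0, G_xx = 8
K follows from Brioschi's formula, (det M1 - det M2)/(EG - F^2)^2.
M1 = [[-E_yy/2 + F_xy - G_xx/2, E_x/2, F_x - E_y/2], [F_y - G_x/2, E, F], [G_y/2, F, G]] = [[-4, 0, 0], [23/2, 4, 0], [0, 0, 529/16]]; det M1 = -529
M2 = [[0, E_y/2, G_x/2], [E_y/2, E, F], [G_x/2, F, G]] = [[0, 0, -23/2], [0, 4, 0], [-23/2, 0, 529/16]]; det M2 = -529
det M1 - det M2 = 0; K = 0 / (529/4)^2 = 0

Answer: K = 0


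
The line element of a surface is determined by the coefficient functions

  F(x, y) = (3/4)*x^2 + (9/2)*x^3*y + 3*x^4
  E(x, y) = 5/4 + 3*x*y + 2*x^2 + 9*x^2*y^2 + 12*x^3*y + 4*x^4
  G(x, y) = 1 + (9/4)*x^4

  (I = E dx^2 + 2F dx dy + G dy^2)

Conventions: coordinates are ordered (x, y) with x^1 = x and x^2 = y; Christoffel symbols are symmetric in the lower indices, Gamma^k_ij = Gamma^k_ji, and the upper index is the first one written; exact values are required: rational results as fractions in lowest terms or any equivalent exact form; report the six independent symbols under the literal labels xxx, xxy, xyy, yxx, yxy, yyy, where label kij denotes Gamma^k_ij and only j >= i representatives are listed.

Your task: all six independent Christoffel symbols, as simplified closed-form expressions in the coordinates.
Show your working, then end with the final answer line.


E = 5/4 + 3*x*y + 2*x^2 + 9*x^2*y^2 + 12*x^3*y + 4*x^4; F = (3/4)*x^2 + (9/2)*x^3*y + 3*x^4; G = 1 + (9/4)*x^4
Gamma^k_ij = (1/2) g^{kl} (d_i g_jl + d_j g_il - d_l g_ij), with g^inv = (1/(EG-F^2)) [[G, -F], [-F, E]]
first partials: E_x = 3*y + 4*x + 18*x*y^2 + 36*x^2*y + 16*x^3, E_y = 3*x + 18*x^2*y + 12*x^3, F_x = (3/2)*x + (27/2)*x^2*y + 12*x^3, F_y = (9/2)*x^3, G_x = 9*x^3, G_y = 0
D = EG - F^2 = 5/4 + 3*x*y + 2*x^2 + 9*x^2*y^2 + 12*x^3*y + (25/4)*x^4
expanded: Gamma^x_xx = (G E_x - 2F F_x + F E_y)/(2D), Gamma^x_xy = (G E_y - F G_x)/(2D), Gamma^x_yy = (2G F_y - G G_x - F G_y)/(2D), Gamma^y_xx = (2E F_x - E E_y - F E_x)/(2D), Gamma^y_xy = (E G_x - F E_y)/(2D), Gamma^y_yy = (E G_y - 2F F_y + F G_x)/(2D); substitute and cancel common factors

Answer: Gamma_xxx = (32*x^3 + 72*x^2*y + 36*x*y^2 + 8*x + 6*y)/(25*x^4 + 48*x^3*y + 36*x^2*y^2 + 8*x^2 + 12*x*y + 5), Gamma_xxy = (24*x^3 + 36*x^2*y + 6*x)/(25*x^4 + 48*x^3*y + 36*x^2*y^2 + 8*x^2 + 12*x*y + 5), Gamma_xyy = 0, Gamma_yxx = (24*x^3 + 18*x^2*y)/(25*x^4 + 48*x^3*y + 36*x^2*y^2 + 8*x^2 + 12*x*y + 5), Gamma_yxy = 18*x^3/(25*x^4 + 48*x^3*y + 36*x^2*y^2 + 8*x^2 + 12*x*y + 5), Gamma_yyy = 0


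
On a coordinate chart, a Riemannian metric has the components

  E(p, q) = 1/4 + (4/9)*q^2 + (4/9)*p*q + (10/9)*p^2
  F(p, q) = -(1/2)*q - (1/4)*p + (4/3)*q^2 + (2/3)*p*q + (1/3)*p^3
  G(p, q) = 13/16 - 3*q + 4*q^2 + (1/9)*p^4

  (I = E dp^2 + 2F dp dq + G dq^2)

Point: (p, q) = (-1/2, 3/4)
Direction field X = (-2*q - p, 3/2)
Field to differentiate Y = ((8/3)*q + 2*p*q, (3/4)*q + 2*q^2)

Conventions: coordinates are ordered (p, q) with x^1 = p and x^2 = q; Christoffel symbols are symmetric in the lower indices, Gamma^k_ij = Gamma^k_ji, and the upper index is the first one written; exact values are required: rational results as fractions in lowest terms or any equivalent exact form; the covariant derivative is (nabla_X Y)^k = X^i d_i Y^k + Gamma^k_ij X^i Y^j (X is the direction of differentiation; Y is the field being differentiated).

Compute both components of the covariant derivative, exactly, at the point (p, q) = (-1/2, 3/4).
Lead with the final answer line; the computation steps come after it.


Answer: (nabla_X Y)^p = 219785/37936, (nabla_X Y)^q = 326617/37936

E = 11/18, F = 5/24, G = 59/72 at the point
E_p = -7/9, E_q = 4/9, F_p = 1/2, F_q = 7/6, G_p = -1/18, G_q = 3
EG - F^2 = 2371/5184;  g^inv = (5184/2371) * [[59/72, -5/24], [-5/24, 11/18]]
first-kind symbols [ij,l] = (1/2)(d_i g_jl + d_j g_il - d_l g_ij): [pp,p] = E_p/2 = -7/18, [pp,q] = F_p - E_q/2 = 5/18, [pq,p] = E_q/2 = 2/9, [pq,q] = G_p/2 = -1/36, [qq,p] = F_q - G_p/2 = 43/36, [qq,q] = G_q/2 = 3/2
Gamma^p_ij = (G*[ij,p] - F*[ij,q])/(EG - F^2), Gamma^q_ij = (E*[ij,q] - F*[ij,p])/(EG - F^2)
Gamma_ppp = -1952/2371, Gamma_ppq = 974/2371, Gamma_pqq = 3454/2371, Gamma_qpp = 1300/2371, Gamma_qpq = -328/2371, Gamma_qqq = 3462/2371
X = (-1, 3/2), Y = (5/4, 27/16) at the point


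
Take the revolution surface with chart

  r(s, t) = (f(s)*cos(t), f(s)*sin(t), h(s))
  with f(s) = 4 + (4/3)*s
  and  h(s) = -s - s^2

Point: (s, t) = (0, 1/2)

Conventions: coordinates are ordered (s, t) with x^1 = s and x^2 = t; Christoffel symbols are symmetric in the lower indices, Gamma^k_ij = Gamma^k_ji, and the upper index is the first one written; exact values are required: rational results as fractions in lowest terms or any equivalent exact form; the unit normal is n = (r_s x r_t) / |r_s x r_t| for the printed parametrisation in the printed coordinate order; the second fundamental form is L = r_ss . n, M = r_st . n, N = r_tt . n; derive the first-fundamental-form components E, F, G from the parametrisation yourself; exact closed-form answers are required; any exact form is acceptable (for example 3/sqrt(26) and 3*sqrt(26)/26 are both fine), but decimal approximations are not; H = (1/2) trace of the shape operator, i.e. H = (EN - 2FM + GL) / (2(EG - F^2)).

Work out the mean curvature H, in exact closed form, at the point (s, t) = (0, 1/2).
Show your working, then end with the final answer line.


f = 4, f' = 4/3, f'' = 0, h' = -1, h'' = -2
E = 25/9, F = 0, G = 16; answer radicand W^2 = 25/9
unnormalised second-form numerators: l = -8/3, m = 0, n = -4; L = l/sqrt(25/9), and similarly M = m/sqrt(W^2), N = n/sqrt(W^2)
H = (E*n - 2*F*m + G*l) / (2*(EG - F^2)*sqrt(W^2)); E*n - 2*F*m + G*l = -484/9, EG - F^2 = 400/9, so H = (-121/200)/sqrt(25/9)

Answer: H = -363/1000


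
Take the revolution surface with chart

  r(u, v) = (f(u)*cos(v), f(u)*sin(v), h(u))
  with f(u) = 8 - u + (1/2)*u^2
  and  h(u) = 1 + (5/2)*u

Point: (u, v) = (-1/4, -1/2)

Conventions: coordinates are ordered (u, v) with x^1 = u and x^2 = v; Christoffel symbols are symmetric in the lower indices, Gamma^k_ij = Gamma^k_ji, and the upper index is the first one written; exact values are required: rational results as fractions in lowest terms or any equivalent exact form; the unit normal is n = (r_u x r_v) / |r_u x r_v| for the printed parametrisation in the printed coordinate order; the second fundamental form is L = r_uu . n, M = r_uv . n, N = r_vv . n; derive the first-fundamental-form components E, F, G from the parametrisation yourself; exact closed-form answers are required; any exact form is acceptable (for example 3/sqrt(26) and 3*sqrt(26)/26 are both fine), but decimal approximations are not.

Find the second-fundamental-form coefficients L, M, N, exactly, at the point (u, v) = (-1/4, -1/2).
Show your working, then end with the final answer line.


f = 265/32, f' = -5/4, f'' = 1, h' = 5/2, h'' = 0
E = 125/16, F = 0, G = 70225/1024; answer radicand W^2 = 125/16
unnormalised second-form numerators: l = -5/2, m = 0, n = 1325/64; L = l/sqrt(125/16), and similarly M = m/sqrt(W^2), N = n/sqrt(W^2)

Answer: L = -2*sqrt(5)/5, M = 0, N = 53*sqrt(5)/16


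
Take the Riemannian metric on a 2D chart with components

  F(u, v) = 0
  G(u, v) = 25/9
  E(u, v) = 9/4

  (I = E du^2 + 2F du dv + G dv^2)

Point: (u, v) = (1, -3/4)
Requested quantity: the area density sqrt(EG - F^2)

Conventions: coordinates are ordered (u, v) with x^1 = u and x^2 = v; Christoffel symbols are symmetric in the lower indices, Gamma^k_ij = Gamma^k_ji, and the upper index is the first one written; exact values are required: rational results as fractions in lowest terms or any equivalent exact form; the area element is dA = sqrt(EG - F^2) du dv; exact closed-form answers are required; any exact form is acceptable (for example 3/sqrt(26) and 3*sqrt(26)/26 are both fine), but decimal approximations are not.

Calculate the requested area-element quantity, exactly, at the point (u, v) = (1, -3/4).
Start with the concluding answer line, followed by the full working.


Answer: sqrt(EG - F^2) = 5/2

E = 9/4, F = 0, G = 25/9; EG - F^2 = 25/4


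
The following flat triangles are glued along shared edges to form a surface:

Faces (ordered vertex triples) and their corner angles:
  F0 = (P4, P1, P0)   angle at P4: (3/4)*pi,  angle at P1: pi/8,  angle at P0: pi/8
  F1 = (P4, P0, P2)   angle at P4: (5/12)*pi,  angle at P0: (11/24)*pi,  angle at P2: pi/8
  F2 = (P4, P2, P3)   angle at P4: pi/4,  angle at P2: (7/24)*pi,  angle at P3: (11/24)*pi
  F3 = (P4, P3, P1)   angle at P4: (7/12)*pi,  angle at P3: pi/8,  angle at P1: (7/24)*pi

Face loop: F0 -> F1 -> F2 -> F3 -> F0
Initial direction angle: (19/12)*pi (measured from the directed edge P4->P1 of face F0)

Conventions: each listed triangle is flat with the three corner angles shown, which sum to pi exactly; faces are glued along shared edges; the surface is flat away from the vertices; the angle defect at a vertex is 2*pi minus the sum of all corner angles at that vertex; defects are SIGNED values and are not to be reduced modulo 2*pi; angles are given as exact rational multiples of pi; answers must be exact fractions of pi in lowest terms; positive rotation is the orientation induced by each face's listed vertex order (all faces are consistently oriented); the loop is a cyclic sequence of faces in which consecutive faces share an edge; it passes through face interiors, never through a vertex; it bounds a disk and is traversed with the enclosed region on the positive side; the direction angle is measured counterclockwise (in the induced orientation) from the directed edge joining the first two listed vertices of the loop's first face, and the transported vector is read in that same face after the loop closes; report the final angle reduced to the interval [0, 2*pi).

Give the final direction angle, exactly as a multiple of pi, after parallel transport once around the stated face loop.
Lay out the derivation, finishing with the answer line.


enclosed vertex P4: corner angles sum to 2*pi, defect = 2*pi - 2*pi = 0
final direction = starting direction + enclosed defect total, reduced mod 2*pi (induced orientation)
final angle = (19/12)*pi + 0 = (19/12)*pi (mod 2*pi)

Answer: final direction angle = (19/12)*pi


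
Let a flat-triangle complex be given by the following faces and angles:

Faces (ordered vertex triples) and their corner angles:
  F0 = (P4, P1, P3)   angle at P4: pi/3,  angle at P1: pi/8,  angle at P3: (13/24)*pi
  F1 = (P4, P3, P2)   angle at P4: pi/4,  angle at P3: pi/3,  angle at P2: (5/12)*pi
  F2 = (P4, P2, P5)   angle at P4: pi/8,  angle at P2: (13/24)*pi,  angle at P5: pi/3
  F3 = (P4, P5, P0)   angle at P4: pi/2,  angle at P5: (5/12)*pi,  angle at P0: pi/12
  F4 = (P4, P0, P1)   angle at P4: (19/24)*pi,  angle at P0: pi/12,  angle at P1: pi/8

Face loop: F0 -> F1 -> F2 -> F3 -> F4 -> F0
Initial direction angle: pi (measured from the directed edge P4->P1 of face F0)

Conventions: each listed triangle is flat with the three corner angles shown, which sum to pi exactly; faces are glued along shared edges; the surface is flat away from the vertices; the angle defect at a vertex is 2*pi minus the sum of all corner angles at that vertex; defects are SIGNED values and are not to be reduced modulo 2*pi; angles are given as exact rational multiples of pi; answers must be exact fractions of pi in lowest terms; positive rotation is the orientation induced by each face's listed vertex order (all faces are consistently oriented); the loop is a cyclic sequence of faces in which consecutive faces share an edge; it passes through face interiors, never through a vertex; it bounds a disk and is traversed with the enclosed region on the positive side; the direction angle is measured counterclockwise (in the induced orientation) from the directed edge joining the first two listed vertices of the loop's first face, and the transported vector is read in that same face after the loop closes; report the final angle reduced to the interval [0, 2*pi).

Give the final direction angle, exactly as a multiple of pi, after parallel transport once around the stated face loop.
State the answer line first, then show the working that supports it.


Answer: final direction angle = pi

enclosed vertex P4: corner angles sum to 2*pi, defect = 2*pi - 2*pi = 0
by Gauss-Bonnet the loop rotates the vector by the enclosed defect sum (positive orientation, mod 2*pi)
final angle = pi + 0 = pi (mod 2*pi)


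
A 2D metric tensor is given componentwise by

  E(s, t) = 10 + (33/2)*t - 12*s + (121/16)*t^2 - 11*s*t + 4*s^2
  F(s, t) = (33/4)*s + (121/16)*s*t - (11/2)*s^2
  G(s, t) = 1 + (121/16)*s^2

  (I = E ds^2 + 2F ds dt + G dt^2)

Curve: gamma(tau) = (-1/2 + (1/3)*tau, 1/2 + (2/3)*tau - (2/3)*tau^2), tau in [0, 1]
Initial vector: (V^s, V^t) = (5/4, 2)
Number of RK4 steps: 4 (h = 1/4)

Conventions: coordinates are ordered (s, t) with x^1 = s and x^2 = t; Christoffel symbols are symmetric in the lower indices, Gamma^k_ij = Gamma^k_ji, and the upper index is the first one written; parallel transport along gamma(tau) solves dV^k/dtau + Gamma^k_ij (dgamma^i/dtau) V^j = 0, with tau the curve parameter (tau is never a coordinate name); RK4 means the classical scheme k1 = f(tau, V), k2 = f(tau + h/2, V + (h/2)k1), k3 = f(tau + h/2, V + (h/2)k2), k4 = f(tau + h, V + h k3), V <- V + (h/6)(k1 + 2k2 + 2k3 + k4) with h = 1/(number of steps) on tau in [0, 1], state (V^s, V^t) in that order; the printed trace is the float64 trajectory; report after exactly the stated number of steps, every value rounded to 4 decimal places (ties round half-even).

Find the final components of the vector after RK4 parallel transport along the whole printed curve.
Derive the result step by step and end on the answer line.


gamma'(tau) = (1/3, 2/3 - (4/3)*tau); f(tau, V)^k = -Gamma^k_ij(gamma(tau)) gamma'^i(tau) V^j; h = 1/4; intermediate values shown to 6 dp
curve data and Christoffel symbols at the stage parameters:
  tau = 0.000000: gamma = (-0.500000, 0.500000), gamma' = (0.333333, 0.666667); Gamma_sss = -0.338250, Gamma_sst = 0.465093, Gamma_stt = 0.000000, Gamma_tss = 0.086529, Gamma_tst = -0.118977, Gamma_ttt = 0.000000
  tau = 0.125000: gamma = (-0.458333, 0.572917), gamma' = (0.333333, 0.500000); Gamma_sss = -0.335372, Gamma_sst = 0.461137, Gamma_stt = 0.000000, Gamma_tss = 0.076965, Gamma_tst = -0.105828, Gamma_ttt = 0.000000
  tau = 0.250000: gamma = (-0.416667, 0.625000), gamma' = (0.333333, 0.333333); Gamma_sss = -0.335083, Gamma_sst = 0.460739, Gamma_stt = 0.000000, Gamma_tss = 0.069154, Gamma_tst = -0.095087, Gamma_ttt = 0.000000
  tau = 0.375000: gamma = (-0.375000, 0.656250), gamma' = (0.333333, 0.166667); Gamma_sss = -0.337486, Gamma_sst = 0.464043, Gamma_stt = 0.000000, Gamma_tss = 0.062656, Gamma_tst = -0.086151, Gamma_ttt = 0.000000
  tau = 0.500000: gamma = (-0.333333, 0.666667), gamma' = (0.333333, 0.000000); Gamma_sss = -0.342783, Gamma_sst = 0.471327, Gamma_stt = 0.000000, Gamma_tss = 0.057130, Gamma_tst = -0.078554, Gamma_ttt = 0.000000
  tau = 0.625000: gamma = (-0.291667, 0.656250), gamma' = (0.333333, -0.166667); Gamma_sss = -0.351307, Gamma_sst = 0.483048, Gamma_stt = 0.000000, Gamma_tss = 0.052297, Gamma_tst = -0.071909, Gamma_ttt = 0.000000
  tau = 0.750000: gamma = (-0.250000, 0.625000), gamma' = (0.333333, -0.333333); Gamma_sss = -0.363575, Gamma_sst = 0.499915, Gamma_stt = 0.000000, Gamma_tss = 0.047896, Gamma_tst = -0.065857, Gamma_ttt = 0.000000
  tau = 0.875000: gamma = (-0.208333, 0.572917), gamma' = (0.333333, -0.500000); Gamma_sss = -0.380355, Gamma_sst = 0.522988, Gamma_stt = 0.000000, Gamma_tss = 0.043651, Gamma_tst = -0.060019, Gamma_ttt = 0.000000
  tau = 1.000000: gamma = (-0.166667, 0.500000), gamma' = (0.333333, -0.666667); Gamma_sss = -0.402792, Gamma_sst = 0.553839, Gamma_stt = 0.000000, Gamma_tss = 0.039210, Gamma_tst = -0.053914, Gamma_ttt = 0.000000
step 0: V^s = 1.2500, V^t = 2.0000
step 1: k1 = (-0.556703, 0.142412), k2 = (-0.450368, 0.103356), k3 = (-0.451196, 0.103546), k4 = (-0.358767, 0.074042); V <- V + (h/6)(k1 + 2k2 + 2k3 + k4): V^s = 1.1367, V^t = 2.0263
step 2: k1 = (-0.358805, 0.074050), k2 = (-0.276471, 0.051328), k3 = (-0.275670, 0.051179), k4 = (-0.198345, 0.033057); V <- V + (h/6)(k1 + 2k2 + 2k3 + k4): V^s = 1.0675, V^t = 2.0393
step 3: k1 = (-0.198413, 0.033069), k2 = (-0.122972, 0.018306), k3 = (-0.120811, 0.017984), k4 = (-0.042004, 0.005534); V <- V + (h/6)(k1 + 2k2 + 2k3 + k4): V^s = 1.0372, V^t = 2.0439
step 4: k1 = (-0.042064, 0.005541), k2 = (0.044236, -0.005077), k3 = (0.048656, -0.005584), k4 = (0.151255, -0.014724); V <- V + (h/6)(k1 + 2k2 + 2k3 + k4): V^s = 1.0495, V^t = 2.0426

Answer: V^s = 1.0495, V^t = 2.0426


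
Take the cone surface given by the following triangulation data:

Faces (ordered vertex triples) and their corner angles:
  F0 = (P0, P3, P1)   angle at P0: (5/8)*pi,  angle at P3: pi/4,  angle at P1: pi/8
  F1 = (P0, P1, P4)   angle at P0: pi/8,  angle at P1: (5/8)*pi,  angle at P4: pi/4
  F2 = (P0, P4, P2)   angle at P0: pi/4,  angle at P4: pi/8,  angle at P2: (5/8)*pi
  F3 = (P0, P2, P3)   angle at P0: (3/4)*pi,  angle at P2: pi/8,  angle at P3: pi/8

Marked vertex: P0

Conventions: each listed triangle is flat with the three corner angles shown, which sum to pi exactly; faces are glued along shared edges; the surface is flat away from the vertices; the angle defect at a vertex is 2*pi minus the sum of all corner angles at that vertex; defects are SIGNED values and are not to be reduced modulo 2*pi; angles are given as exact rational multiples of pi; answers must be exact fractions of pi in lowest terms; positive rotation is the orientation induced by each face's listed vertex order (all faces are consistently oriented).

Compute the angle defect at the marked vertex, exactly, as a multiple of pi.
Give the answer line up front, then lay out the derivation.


Answer: defect(P0) = pi/4

Sum of corner angles at P0: (7/4)*pi
defect = 2*pi - (7/4)*pi


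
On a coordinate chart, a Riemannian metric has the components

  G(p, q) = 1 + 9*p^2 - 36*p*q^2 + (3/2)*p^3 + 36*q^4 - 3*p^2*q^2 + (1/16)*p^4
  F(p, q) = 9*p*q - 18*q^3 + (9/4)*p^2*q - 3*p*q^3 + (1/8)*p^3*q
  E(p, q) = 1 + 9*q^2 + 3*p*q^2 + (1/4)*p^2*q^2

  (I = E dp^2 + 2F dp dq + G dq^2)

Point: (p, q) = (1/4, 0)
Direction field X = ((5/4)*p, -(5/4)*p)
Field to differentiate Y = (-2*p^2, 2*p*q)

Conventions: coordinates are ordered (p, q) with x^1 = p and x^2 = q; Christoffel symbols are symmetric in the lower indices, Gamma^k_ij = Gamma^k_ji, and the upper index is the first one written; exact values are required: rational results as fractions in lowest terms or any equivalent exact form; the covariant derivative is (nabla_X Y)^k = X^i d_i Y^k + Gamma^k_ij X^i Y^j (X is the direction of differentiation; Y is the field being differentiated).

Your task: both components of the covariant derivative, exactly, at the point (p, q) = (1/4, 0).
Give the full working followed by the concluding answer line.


E = 1, F = 0, G = 6497/4096 at the point
E_p = 0, E_q = 0, F_p = 0, F_q = 1225/512, G_p = 1225/256, G_q = 0
EG - F^2 = 6497/4096;  g^inv = (4096/6497) * [[6497/4096, 0], [0, 1]]
first-kind symbols [ij,l] = (1/2)(d_i g_jl + d_j g_il - d_l g_ij): [pp,p] = E_p/2 = 0, [pp,q] = F_p - E_q/2 = 0, [pq,p] = E_q/2 = 0, [pq,q] = G_p/2 = 1225/512, [qq,p] = F_q - G_p/2 = 0, [qq,q] = G_q/2 = 0
Gamma^p_ij = (G*[ij,p] - F*[ij,q])/(EG - F^2), Gamma^q_ij = (E*[ij,q] - F*[ij,p])/(EG - F^2)
Gamma_ppp = 0, Gamma_ppq = 0, Gamma_pqq = 0, Gamma_qpp = 0, Gamma_qpq = 9800/6497, Gamma_qqq = 0
X = (5/16, -5/16), Y = (-1/8, 0) at the point

Answer: (nabla_X Y)^p = -5/16, (nabla_X Y)^q = -20235/207904


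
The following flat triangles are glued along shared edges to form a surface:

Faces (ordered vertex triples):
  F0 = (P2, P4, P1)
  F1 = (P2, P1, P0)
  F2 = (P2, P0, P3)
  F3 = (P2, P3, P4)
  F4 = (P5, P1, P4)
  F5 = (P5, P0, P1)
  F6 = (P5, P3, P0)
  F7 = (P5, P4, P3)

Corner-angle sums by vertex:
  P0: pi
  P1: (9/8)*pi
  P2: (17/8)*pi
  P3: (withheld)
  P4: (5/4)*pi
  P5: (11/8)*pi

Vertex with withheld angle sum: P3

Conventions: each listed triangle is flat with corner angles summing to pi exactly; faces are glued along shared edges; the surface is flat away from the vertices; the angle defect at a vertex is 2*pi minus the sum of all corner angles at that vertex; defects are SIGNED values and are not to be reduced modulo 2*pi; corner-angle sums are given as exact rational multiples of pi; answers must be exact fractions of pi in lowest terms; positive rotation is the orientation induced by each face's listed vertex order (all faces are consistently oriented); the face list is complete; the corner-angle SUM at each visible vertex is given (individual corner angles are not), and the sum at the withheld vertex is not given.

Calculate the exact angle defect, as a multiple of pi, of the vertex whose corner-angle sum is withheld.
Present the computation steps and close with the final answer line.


V = 6, E = 12, F = 8; chi = V - E + F = 2
Gauss-Bonnet: total defect = 2*pi*chi = 4*pi; visible defects sum to (25/8)*pi

Answer: defect(P3) = (7/8)*pi


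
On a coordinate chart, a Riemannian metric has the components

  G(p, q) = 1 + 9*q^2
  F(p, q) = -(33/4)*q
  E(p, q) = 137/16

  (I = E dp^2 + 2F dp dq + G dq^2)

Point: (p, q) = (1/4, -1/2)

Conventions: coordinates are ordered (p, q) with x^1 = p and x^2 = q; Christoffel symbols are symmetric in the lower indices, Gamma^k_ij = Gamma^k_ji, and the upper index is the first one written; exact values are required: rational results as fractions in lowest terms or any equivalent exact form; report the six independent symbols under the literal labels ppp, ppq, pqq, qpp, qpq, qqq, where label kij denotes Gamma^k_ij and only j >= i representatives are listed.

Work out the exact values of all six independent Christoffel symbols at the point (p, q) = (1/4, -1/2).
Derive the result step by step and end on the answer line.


E = 137/16, F = 33/8, G = 13/4 at the point
E_p = 0, E_q = 0, F_p = 0, F_q = -33/4, G_p = 0, G_q = -9
EG - F^2 = 173/16;  g^inv = (16/173) * [[13/4, -33/8], [-33/8, 137/16]]
first-kind symbols [ij,l] = (1/2)(d_i g_jl + d_j g_il - d_l g_ij): [pp,p] = E_p/2 = 0, [pp,q] = F_p - E_q/2 = 0, [pq,p] = E_q/2 = 0, [pq,q] = G_p/2 = 0, [qq,p] = F_q - G_p/2 = -33/4, [qq,q] = G_q/2 = -9/2
Gamma^p_ij = (G*[ij,p] - F*[ij,q])/(EG - F^2), Gamma^q_ij = (E*[ij,q] - F*[ij,p])/(EG - F^2)

Answer: Gamma_ppp = 0, Gamma_ppq = 0, Gamma_pqq = -132/173, Gamma_qpp = 0, Gamma_qpq = 0, Gamma_qqq = -72/173


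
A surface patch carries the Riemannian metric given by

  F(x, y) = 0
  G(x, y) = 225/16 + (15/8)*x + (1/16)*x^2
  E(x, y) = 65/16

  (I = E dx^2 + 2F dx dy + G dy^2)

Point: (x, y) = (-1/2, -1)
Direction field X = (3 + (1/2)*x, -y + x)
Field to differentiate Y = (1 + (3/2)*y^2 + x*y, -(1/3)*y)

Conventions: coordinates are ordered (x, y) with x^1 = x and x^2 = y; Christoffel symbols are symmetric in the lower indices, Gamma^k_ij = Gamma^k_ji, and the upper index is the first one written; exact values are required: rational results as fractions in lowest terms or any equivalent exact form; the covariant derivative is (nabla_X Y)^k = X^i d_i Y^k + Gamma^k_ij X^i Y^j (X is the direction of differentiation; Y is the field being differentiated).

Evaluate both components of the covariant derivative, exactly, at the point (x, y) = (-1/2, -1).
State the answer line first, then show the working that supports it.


Answer: (nabla_X Y)^x = -3539/780, (nabla_X Y)^y = 0

E = 65/16, F = 0, G = 841/64 at the point
E_x = 0, E_y = 0, F_x = 0, F_y = 0, G_x = 29/16, G_y = 0
EG - F^2 = 54665/1024;  g^inv = (1024/54665) * [[841/64, 0], [0, 65/16]]
first-kind symbols [ij,l] = (1/2)(d_i g_jl + d_j g_il - d_l g_ij): [xx,x] = E_x/2 = 0, [xx,y] = F_x - E_y/2 = 0, [xy,x] = E_y/2 = 0, [xy,y] = G_x/2 = 29/32, [yy,x] = F_y - G_x/2 = -29/32, [yy,y] = G_y/2 = 0
Gamma^x_ij = (G*[ij,x] - F*[ij,y])/(EG - F^2), Gamma^y_ij = (E*[ij,y] - F*[ij,x])/(EG - F^2)
Gamma_xxx = 0, Gamma_xxy = 0, Gamma_xyy = -29/130, Gamma_yxx = 0, Gamma_yxy = 2/29, Gamma_yyy = 0
X = (11/4, 1/2), Y = (3, 1/3) at the point


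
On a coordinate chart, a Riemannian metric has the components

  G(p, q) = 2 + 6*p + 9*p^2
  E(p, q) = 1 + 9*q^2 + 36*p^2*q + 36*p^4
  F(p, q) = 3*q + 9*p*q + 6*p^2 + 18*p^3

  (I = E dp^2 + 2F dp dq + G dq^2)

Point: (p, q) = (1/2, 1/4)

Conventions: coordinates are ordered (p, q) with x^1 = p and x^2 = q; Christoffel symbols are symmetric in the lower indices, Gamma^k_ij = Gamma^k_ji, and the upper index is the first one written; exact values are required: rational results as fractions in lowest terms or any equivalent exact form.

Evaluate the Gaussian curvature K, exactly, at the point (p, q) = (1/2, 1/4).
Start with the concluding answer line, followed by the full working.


Answer: K = -2304/38809

E = 97/16, F = 45/8, G = 29/4, EG - F^2 = 197/16 at the point
E_p = 27, E_q = 27/2, F_p = 87/4, F_q = 15/2, G_p = 15, G_q = 0
E_qq = 18, F_pq = 9, G_pp = 18
Using the Brioschi determinant formula for K from the metric derivatives:
M1 = [[-E_qq/2 + F_pq - G_pp/2, E_p/2, F_p - E_q/2], [F_q - G_p/2, E, F], [G_q/2, F, G]] = [[-9, 27/2, 15], [0, 97/16, 45/8], [0, 45/8, 29/4]]; det M1 = -1773/16
M2 = [[0, E_q/2, G_p/2], [E_q/2, E, F], [G_p/2, F, G]] = [[0, 27/4, 15/2], [27/4, 97/16, 45/8], [15/2, 45/8, 29/4]]; det M2 = -1629/16
det M1 - det M2 = -9; K = -9 / (197/16)^2 = -2304/38809


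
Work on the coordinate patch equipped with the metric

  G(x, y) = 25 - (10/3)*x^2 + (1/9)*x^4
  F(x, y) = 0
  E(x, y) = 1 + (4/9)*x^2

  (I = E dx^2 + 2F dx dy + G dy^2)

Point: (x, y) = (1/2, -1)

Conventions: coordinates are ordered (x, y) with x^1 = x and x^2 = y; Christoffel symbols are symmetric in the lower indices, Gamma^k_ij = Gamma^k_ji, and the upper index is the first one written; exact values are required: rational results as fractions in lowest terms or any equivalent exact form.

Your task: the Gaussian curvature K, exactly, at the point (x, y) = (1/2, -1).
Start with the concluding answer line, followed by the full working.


Answer: K = 162/1475

E = 10/9, F = 0, G = 3481/144, EG - F^2 = 17405/648 at the point
E_x = 4/9, E_y = 0, F_x = 0, F_y = 0, G_x = -59/18, G_y = 0
E_yy = 0, F_xy = 0, G_xx = -19/3
Apply the Brioschi formula K = (det M1 - det M2)/(EG - F^2)^2 over the derivative matrices of E, F, G.
M1 = [[-E_yy/2 + F_xy - G_xx/2, E_x/2, F_x - E_y/2], [F_y - G_x/2, E, F], [G_y/2, F, G]] = [[19/6, 2/9, 0], [59/36, 10/9, 0], [0, 0, 3481/144]]; det M1 = 1778791/23328
M2 = [[0, E_y/2, G_x/2], [E_y/2, E, F], [G_x/2, F, G]] = [[0, 0, -59/36], [0, 10/9, 0], [-59/36, 0, 3481/144]]; det M2 = -17405/5832
det M1 - det M2 = 205379/2592; K = 205379/2592 / (17405/648)^2 = 162/1475


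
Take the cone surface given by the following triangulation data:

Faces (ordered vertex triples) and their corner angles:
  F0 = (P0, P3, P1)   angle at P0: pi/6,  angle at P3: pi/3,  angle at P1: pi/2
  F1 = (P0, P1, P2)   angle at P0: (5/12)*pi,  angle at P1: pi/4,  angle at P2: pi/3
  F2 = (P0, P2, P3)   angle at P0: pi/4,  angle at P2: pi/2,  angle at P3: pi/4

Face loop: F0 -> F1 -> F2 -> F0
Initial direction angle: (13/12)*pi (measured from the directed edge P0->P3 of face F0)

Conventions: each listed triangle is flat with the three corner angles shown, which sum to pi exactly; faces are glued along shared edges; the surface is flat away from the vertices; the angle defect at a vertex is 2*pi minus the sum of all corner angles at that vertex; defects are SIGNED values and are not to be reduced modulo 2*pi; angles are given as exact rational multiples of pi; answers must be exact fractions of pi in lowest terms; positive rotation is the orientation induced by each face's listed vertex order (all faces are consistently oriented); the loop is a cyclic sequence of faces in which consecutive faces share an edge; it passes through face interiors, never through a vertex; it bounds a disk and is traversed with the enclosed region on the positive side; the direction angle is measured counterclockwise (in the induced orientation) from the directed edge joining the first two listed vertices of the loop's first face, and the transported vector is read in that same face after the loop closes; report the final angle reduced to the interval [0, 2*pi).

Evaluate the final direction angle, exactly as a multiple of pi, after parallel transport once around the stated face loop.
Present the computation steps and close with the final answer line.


enclosed vertex P0: corner angles sum to (5/6)*pi, defect = 2*pi - (5/6)*pi = (7/6)*pi
transport around the loop rotates by the sum of enclosed defects; add to the initial angle mod 2*pi
final angle = (13/12)*pi + (7/6)*pi = pi/4 (mod 2*pi)

Answer: final direction angle = pi/4


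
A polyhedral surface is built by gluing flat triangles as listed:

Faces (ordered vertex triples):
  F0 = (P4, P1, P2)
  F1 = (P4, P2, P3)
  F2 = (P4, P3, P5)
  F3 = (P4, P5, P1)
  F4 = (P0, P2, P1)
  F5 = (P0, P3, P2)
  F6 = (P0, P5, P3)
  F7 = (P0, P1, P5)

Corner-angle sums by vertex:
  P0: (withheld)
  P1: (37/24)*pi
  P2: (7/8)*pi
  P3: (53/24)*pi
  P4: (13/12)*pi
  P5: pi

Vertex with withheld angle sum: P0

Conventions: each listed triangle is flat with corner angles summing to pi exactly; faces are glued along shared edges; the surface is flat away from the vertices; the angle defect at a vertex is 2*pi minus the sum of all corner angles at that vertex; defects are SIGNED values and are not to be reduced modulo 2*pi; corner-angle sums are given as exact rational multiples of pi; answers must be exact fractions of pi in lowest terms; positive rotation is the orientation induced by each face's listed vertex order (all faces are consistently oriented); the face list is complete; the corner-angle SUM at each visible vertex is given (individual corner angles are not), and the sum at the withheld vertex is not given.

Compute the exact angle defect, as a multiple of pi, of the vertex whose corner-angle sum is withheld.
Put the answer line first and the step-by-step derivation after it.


Answer: defect(P0) = (17/24)*pi

V = 6, E = 12, F = 8; chi = V - E + F = 2
Gauss-Bonnet: total defect = 2*pi*chi = 4*pi; visible defects sum to (79/24)*pi


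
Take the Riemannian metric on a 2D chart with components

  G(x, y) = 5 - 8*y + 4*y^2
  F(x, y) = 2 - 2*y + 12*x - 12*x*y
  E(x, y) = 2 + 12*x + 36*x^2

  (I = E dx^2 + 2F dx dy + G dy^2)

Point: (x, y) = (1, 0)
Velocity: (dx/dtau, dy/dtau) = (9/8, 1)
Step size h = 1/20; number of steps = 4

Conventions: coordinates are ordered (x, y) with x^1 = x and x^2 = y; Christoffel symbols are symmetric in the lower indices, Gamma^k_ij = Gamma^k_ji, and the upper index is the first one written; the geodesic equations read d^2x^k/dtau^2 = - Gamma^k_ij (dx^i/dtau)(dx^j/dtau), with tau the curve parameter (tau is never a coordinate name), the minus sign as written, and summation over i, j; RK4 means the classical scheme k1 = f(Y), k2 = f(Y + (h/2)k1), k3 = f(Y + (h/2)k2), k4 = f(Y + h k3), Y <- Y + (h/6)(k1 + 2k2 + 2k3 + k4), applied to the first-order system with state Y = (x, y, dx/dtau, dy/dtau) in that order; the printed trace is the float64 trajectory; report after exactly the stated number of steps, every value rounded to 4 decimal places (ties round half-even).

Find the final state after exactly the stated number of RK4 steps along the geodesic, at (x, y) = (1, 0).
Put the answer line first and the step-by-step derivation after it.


Answer: x = 1.2124, y = 0.1968, dx/dtau = 1.0067, dy/dtau = 0.9716

f(Y) = (dx/dtau, dy/dtau, -Gamma^x_ij Y'^i Y'^j, -Gamma^y_ij Y'^i Y'^j) with the Gammas evaluated at the stage position; h = 0.050000; intermediate values shown to 6 dp
step 0: x = 1.0000, y = 0.0000, dx/dtau = 1.1250, dy/dtau = 1.0000
step 1:
  k1: at (x, y) = (1.000000, 0.000000), (dx/dtau, dy/dtau) = (1.125000, 1.000000); Gamma_xxx = 0.777778, Gamma_xxy = 0.000000, Gamma_xyy = -0.259259, Gamma_yxx = 0.222222, Gamma_yxy = 0.000000, Gamma_yyy = -0.074074; k1 = (1.125000, 1.000000, -0.725116, -0.207176)
  k2: at (x, y) = (1.028125, 0.025000), (dx/dtau, dy/dtau) = (1.106872, 0.994821); Gamma_xxx = 0.765436, Gamma_xxy = 0.000000, Gamma_xyy = -0.255145, Gamma_yxx = 0.208209, Gamma_yxy = 0.000000, Gamma_yyy = -0.069403; k2 = (1.106872, 0.994821, -0.685277, -0.186405)
  k3: at (x, y) = (1.027672, 0.024871), (dx/dtau, dy/dtau) = (1.107868, 0.995340); Gamma_xxx = 0.765663, Gamma_xxy = 0.000000, Gamma_xyy = -0.255221, Gamma_yxx = 0.208378, Gamma_yxy = 0.000000, Gamma_yyy = -0.069459; k3 = (1.107868, 0.995340, -0.686905, -0.186943)
  k4: at (x, y) = (1.055393, 0.049767), (dx/dtau, dy/dtau) = (1.090655, 0.990653); Gamma_xxx = 0.753644, Gamma_xxy = 0.000000, Gamma_xyy = -0.251215, Gamma_yxx = 0.195336, Gamma_yxy = 0.000000, Gamma_yyy = -0.065112; k4 = (1.090655, 0.990653, -0.649940, -0.168457)
  Y <- Y + (h/6)(k1 + 2k2 + 2k3 + k4): x = 1.0554, y = 0.0498, dx/dtau = 1.0907, dy/dtau = 0.9906
step 2:
  k1: at (x, y) = (1.055376, 0.049758), (dx/dtau, dy/dtau) = (1.090672, 0.990647); Gamma_xxx = 0.753652, Gamma_xxy = 0.000000, Gamma_xyy = -0.251217, Gamma_yxx = 0.195343, Gamma_yxy = 0.000000, Gamma_yyy = -0.065114; k1 = (1.090672, 0.990647, -0.649977, -0.168471)
  k2: at (x, y) = (1.082643, 0.074524), (dx/dtau, dy/dtau) = (1.074422, 0.986435); Gamma_xxx = 0.741994, Gamma_xxy = 0.000000, Gamma_xyy = -0.247331, Gamma_yxx = 0.183220, Gamma_yxy = 0.000000, Gamma_yyy = -0.061073; k2 = (1.074422, 0.986435, -0.615878, -0.152079)
  k3: at (x, y) = (1.082237, 0.074419), (dx/dtau, dy/dtau) = (1.075275, 0.986845); Gamma_xxx = 0.742190, Gamma_xxy = 0.000000, Gamma_xyy = -0.247397, Gamma_yxx = 0.183349, Gamma_yxy = 0.000000, Gamma_yyy = -0.061116; k3 = (1.075275, 0.986845, -0.617201, -0.152472)
  k4: at (x, y) = (1.109140, 0.099100), (dx/dtau, dy/dtau) = (1.059811, 0.983024); Gamma_xxx = 0.730853, Gamma_xxy = 0.000000, Gamma_xyy = -0.243618, Gamma_yxx = 0.172029, Gamma_yxy = 0.000000, Gamma_yyy = -0.057343; k4 = (1.059811, 0.983024, -0.585478, -0.137810)
  Y <- Y + (h/6)(k1 + 2k2 + 2k3 + k4): x = 1.1091, y = 0.0991, dx/dtau = 1.0598, dy/dtau = 0.9830
step 3:
  k1: at (x, y) = (1.109125, 0.099093), (dx/dtau, dy/dtau) = (1.059825, 0.983019); Gamma_xxx = 0.730860, Gamma_xxy = 0.000000, Gamma_xyy = -0.243620, Gamma_yxx = 0.172033, Gamma_yxy = 0.000000, Gamma_yyy = -0.057344; k1 = (1.059825, 0.983019, -0.585506, -0.137819)
  k2: at (x, y) = (1.135621, 0.123669), (dx/dtau, dy/dtau) = (1.045187, 0.979574); Gamma_xxx = 0.719870, Gamma_xxy = 0.000000, Gamma_xyy = -0.239957, Gamma_yxx = 0.161471, Gamma_yxy = 0.000000, Gamma_yyy = -0.053824; k2 = (1.045187, 0.979574, -0.556144, -0.124746)
  k3: at (x, y) = (1.135255, 0.123583), (dx/dtau, dy/dtau) = (1.045921, 0.979900); Gamma_xxx = 0.720041, Gamma_xxy = 0.000000, Gamma_xyy = -0.240014, Gamma_yxx = 0.161570, Gamma_yxy = 0.000000, Gamma_yyy = -0.053857; k3 = (1.045921, 0.979900, -0.557227, -0.125037)
  k4: at (x, y) = (1.161421, 0.148088), (dx/dtau, dy/dtau) = (1.031963, 0.976767); Gamma_xxx = 0.709360, Gamma_xxy = 0.000000, Gamma_xyy = -0.236453, Gamma_yxx = 0.151675, Gamma_yxy = 0.000000, Gamma_yyy = -0.050558; k4 = (1.031963, 0.976767, -0.529838, -0.113289)
  Y <- Y + (h/6)(k1 + 2k2 + 2k3 + k4): x = 1.1614, y = 0.1481, dx/dtau = 1.0320, dy/dtau = 0.9768
step 4:
  k1: at (x, y) = (1.161408, 0.148083), (dx/dtau, dy/dtau) = (1.031974, 0.976763); Gamma_xxx = 0.709365, Gamma_xxy = 0.000000, Gamma_xyy = -0.236455, Gamma_yxx = 0.151678, Gamma_yxy = 0.000000, Gamma_yyy = -0.050559; k1 = (1.031974, 0.976763, -0.529859, -0.113296)
  k2: at (x, y) = (1.187208, 0.172502), (dx/dtau, dy/dtau) = (1.018728, 0.973931); Gamma_xxx = 0.699013, Gamma_xxy = 0.000000, Gamma_xyy = -0.233004, Gamma_yxx = 0.142414, Gamma_yxy = 0.000000, Gamma_yyy = -0.047471; k2 = (1.018728, 0.973931, -0.504425, -0.102770)
  k3: at (x, y) = (1.186877, 0.172431), (dx/dtau, dy/dtau) = (1.019363, 0.974194); Gamma_xxx = 0.699161, Gamma_xxy = 0.000000, Gamma_xyy = -0.233054, Gamma_yxx = 0.142491, Gamma_yxy = 0.000000, Gamma_yyy = -0.047497; k3 = (1.019363, 0.974194, -0.505319, -0.102986)
  k4: at (x, y) = (1.212377, 0.196793), (dx/dtau, dy/dtau) = (1.006708, 0.971614); Gamma_xxx = 0.689101, Gamma_xxy = 0.000000, Gamma_xyy = -0.229700, Gamma_yxx = 0.133786, Gamma_yxy = 0.000000, Gamma_yyy = -0.044595; k4 = (1.006708, 0.971614, -0.481532, -0.093488)
  Y <- Y + (h/6)(k1 + 2k2 + 2k3 + k4): x = 1.2124, y = 0.1968, dx/dtau = 1.0067, dy/dtau = 0.9716


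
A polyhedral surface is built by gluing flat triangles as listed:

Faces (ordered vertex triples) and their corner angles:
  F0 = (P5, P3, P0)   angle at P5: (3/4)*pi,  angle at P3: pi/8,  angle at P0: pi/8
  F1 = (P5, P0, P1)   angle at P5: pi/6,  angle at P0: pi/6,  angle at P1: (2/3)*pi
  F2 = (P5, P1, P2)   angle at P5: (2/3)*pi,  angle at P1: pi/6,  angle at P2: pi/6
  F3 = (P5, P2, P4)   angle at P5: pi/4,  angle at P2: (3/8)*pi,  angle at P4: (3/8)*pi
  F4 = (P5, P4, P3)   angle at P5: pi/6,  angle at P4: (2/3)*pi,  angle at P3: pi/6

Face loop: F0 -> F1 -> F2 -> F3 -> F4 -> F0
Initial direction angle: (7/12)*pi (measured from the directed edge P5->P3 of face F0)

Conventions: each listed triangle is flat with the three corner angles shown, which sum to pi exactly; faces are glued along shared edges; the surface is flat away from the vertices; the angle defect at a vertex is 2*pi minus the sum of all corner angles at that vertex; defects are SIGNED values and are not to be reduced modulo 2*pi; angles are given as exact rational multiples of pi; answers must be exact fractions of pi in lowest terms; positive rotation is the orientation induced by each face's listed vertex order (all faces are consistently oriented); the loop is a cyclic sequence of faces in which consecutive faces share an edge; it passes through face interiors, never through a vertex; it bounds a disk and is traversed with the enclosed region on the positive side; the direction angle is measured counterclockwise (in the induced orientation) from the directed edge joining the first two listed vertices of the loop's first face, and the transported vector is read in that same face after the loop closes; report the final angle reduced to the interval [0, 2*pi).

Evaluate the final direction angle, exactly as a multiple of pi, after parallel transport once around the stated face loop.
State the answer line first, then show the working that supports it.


Answer: final direction angle = (7/12)*pi

enclosed vertex P5: corner angles sum to 2*pi, defect = 2*pi - 2*pi = 0
by Gauss-Bonnet the loop rotates the vector by the enclosed defect sum (positive orientation, mod 2*pi)
final angle = (7/12)*pi + 0 = (7/12)*pi (mod 2*pi)
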